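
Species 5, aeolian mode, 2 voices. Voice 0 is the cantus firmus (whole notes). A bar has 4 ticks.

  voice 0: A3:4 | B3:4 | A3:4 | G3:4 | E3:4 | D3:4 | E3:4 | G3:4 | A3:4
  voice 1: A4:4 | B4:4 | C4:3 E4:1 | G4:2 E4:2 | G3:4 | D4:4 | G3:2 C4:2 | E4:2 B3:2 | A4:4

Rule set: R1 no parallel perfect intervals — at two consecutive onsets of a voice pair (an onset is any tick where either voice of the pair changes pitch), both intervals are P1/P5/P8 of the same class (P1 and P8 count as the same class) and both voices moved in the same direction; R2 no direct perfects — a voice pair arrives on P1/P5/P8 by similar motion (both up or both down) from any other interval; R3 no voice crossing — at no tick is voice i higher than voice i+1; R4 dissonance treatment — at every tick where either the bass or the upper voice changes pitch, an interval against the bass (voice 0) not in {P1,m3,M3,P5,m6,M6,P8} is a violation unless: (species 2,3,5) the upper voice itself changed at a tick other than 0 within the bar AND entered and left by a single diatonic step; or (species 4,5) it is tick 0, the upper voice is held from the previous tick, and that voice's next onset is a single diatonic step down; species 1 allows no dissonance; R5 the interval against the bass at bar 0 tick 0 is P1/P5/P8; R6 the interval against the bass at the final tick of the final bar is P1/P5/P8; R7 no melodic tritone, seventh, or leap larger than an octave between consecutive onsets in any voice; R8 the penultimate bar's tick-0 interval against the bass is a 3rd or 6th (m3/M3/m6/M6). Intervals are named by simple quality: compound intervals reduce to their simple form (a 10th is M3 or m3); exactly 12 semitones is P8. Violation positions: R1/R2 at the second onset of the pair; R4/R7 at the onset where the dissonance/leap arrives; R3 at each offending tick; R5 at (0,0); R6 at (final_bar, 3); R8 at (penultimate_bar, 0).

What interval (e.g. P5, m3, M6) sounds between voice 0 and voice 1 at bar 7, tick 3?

M3

voice 0=G3 voice 1=B3 -> M3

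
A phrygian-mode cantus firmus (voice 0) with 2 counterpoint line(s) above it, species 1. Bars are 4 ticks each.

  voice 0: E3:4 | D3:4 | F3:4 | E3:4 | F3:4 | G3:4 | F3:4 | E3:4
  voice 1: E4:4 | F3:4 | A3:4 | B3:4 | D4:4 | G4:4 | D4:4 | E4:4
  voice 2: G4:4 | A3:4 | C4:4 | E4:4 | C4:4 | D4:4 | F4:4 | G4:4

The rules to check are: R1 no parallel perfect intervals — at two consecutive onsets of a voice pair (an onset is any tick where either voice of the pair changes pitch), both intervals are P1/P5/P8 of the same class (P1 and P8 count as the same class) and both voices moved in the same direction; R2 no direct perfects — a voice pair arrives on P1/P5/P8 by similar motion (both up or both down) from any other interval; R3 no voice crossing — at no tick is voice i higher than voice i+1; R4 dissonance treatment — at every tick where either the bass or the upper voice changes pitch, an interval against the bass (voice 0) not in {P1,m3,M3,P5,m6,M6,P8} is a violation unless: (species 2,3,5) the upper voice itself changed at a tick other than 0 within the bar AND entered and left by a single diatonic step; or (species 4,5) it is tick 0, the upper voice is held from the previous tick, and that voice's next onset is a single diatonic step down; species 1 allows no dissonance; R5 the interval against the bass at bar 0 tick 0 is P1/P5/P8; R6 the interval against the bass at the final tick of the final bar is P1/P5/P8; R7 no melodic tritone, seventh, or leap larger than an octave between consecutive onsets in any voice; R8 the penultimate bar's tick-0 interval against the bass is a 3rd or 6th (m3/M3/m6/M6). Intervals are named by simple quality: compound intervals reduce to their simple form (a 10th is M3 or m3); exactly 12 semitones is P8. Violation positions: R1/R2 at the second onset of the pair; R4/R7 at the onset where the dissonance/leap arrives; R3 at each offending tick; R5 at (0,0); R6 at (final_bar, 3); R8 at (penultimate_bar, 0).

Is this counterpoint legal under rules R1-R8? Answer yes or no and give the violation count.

bar 0: v0=E3 v1=E4 v2=G4 (m3)
bar 1: v0=D3 v1=F3 v2=A3 (P5)
bar 2: v0=F3 v1=A3 v2=C4 (P5)
bar 3: v0=E3 v1=B3 v2=E4 (P8)
bar 4: v0=F3 v1=D4 v2=C4 (P5)
bar 5: v0=G3 v1=G4 v2=D4 (P5)
bar 6: v0=F3 v1=D4 v2=F4 (P8)
bar 7: v0=E3 v1=E4 v2=G4 (m3)
  R5 @ bar0.0: opens on m3
  R2 @ bar1.0: E3/G4 m3 -> D3/A3 P5 similar
  R7 @ bar1.0: E4->F3 leap 11st
  R7 @ bar1.0: G4->A3 leap 10st
  R1 @ bar2.0: D3/A3 P5 -> F3/C4 P5 similar
  R3 @ bar4.0: D4 above C4
  R3 @ bar4.1: D4 above C4
  R3 @ bar4.2: D4 above C4
  R3 @ bar4.3: D4 above C4
  R1 @ bar5.0: F3/C4 P5 -> G3/D4 P5 similar
  R2 @ bar5.0: F3/D4 M6 -> G3/G4 P8 similar
  R3 @ bar5.0: G4 above D4
  R3 @ bar5.1: G4 above D4
  R3 @ bar5.2: G4 above D4
  R3 @ bar5.3: G4 above D4
  R8 @ bar6.0: penult P8 not 3rd/6th
  R6 @ bar7.3: closes on m3

No (17 violations)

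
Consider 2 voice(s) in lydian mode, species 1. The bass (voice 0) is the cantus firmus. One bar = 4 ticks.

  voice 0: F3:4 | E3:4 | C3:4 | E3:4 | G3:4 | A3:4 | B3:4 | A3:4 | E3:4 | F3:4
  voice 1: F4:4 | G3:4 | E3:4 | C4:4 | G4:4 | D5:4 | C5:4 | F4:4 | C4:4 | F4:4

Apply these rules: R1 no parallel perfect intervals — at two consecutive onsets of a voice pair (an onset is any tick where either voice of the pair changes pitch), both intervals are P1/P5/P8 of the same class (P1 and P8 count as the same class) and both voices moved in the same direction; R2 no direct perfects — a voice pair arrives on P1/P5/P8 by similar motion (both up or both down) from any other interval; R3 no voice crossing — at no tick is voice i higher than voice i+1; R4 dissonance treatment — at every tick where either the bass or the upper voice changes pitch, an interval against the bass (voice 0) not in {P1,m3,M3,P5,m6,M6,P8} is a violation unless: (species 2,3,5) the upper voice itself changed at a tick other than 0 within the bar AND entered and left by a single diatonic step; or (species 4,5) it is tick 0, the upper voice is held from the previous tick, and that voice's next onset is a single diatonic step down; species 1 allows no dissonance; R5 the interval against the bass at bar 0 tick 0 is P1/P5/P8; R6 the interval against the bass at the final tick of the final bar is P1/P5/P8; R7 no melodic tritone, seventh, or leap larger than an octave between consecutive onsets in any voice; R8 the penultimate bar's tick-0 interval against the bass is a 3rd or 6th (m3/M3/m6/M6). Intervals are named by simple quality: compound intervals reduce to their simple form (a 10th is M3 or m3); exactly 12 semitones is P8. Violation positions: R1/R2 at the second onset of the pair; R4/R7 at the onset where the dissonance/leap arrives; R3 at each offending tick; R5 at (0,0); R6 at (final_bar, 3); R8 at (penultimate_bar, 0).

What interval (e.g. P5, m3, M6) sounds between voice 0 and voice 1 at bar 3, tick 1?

m6

voice 0=E3 voice 1=C4 -> m6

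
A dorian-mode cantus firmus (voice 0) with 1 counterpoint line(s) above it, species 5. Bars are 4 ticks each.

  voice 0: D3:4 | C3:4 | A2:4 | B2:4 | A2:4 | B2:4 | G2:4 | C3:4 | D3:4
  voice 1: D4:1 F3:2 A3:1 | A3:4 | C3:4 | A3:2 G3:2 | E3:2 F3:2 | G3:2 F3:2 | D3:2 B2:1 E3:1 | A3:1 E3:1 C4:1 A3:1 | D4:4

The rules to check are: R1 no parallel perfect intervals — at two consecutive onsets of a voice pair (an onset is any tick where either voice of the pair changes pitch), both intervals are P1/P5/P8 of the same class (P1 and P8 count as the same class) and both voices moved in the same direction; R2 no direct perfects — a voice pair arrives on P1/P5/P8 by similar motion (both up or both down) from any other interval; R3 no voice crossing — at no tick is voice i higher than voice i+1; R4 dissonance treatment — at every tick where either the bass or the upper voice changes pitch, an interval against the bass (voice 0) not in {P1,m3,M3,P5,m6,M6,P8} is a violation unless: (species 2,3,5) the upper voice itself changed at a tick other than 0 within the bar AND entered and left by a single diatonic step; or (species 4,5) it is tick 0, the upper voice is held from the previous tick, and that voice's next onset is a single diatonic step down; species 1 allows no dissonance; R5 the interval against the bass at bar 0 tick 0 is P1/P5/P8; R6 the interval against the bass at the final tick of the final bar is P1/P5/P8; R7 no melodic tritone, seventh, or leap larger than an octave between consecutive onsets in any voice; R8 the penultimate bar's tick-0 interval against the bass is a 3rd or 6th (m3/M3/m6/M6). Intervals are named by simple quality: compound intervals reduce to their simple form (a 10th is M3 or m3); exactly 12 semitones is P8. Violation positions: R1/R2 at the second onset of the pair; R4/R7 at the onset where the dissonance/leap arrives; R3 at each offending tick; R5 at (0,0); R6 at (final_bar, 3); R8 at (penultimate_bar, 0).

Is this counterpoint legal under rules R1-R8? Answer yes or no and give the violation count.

bar 0: v0=D3 v1=D4 (P8)
bar 1: v0=C3 v1=A3 (M6)
bar 2: v0=A2 v1=C3 (m3)
bar 3: v0=B2 v1=A3 (m7)
bar 4: v0=A2 v1=E3 (P5)
bar 5: v0=B2 v1=G3 (m6)
bar 6: v0=G2 v1=D3 (P5)
bar 7: v0=C3 v1=A3 (M6)
bar 8: v0=D3 v1=D4 (P8)
  R4 @ bar3.0: B2/A3 m7 untreated
  R2 @ bar4.0: B2/G3 m6 -> A2/E3 P5 similar
  R4 @ bar5.2: B2/F3 TT untreated
  R2 @ bar6.0: B2/F3 TT -> G2/D3 P5 similar
  R2 @ bar8.0: C3/A3 M6 -> D3/D4 P8 similar

No (5 violations)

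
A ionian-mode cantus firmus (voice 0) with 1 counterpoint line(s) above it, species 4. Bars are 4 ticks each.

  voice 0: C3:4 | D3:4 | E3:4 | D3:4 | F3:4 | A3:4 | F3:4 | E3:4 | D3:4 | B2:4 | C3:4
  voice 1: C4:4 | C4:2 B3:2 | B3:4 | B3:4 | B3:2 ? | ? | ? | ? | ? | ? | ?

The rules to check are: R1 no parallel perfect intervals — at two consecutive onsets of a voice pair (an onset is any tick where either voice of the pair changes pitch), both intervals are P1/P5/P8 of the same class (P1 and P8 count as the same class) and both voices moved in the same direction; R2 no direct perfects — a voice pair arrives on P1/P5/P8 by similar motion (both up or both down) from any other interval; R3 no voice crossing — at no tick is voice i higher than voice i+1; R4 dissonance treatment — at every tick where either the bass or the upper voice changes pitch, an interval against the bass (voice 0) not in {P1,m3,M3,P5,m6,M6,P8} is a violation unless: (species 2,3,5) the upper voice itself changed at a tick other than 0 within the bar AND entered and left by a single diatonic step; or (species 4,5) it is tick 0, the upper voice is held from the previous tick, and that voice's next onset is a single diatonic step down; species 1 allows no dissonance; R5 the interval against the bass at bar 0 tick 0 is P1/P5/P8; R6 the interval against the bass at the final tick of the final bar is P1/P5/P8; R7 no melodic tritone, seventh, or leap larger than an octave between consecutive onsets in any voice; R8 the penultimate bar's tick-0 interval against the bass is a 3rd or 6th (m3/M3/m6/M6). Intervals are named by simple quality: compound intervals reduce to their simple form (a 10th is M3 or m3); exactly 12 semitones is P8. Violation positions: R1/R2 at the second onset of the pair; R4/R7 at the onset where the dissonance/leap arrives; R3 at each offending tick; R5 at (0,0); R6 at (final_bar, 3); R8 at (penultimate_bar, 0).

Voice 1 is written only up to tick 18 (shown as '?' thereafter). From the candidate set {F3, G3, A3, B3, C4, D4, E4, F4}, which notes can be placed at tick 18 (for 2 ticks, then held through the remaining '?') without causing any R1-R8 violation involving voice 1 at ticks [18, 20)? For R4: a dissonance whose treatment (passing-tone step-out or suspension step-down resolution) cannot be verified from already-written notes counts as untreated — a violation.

F3: violates R7
G3: violates R4
A3: legal
B3: legal
C4: legal
D4: legal
E4: violates R4
F4: violates R7

{A3, B3, C4, D4}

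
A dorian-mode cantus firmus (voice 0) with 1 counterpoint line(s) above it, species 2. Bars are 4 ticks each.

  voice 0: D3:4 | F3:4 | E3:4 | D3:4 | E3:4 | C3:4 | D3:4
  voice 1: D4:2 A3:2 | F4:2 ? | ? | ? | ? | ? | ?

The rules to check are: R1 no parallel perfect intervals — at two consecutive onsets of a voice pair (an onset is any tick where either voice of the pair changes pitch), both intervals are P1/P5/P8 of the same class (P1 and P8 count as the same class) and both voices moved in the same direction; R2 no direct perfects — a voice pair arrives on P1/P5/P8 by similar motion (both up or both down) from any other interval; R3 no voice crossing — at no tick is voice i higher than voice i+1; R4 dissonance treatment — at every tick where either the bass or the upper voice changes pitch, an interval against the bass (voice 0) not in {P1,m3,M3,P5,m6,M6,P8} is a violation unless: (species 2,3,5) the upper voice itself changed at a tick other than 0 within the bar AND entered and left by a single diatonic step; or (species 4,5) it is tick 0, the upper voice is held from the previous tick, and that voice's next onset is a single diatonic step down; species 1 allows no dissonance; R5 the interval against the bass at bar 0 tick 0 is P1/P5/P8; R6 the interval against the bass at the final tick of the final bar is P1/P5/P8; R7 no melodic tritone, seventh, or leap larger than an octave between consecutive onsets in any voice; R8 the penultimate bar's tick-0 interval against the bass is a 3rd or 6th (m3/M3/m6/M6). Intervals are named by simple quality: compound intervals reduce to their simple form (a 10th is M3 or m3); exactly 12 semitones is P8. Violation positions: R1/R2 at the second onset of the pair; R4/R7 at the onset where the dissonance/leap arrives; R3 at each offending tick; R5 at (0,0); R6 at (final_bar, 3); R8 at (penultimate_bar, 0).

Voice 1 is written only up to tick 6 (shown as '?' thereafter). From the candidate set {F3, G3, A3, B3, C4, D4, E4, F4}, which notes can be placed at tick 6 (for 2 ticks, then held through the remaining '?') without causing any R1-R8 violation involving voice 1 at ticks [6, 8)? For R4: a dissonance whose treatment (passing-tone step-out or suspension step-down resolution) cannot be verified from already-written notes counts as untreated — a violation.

{A3, C4, D4, F3, F4}

F3: legal
G3: violates R4,R7
A3: legal
B3: violates R4,R7
C4: legal
D4: legal
E4: violates R4
F4: legal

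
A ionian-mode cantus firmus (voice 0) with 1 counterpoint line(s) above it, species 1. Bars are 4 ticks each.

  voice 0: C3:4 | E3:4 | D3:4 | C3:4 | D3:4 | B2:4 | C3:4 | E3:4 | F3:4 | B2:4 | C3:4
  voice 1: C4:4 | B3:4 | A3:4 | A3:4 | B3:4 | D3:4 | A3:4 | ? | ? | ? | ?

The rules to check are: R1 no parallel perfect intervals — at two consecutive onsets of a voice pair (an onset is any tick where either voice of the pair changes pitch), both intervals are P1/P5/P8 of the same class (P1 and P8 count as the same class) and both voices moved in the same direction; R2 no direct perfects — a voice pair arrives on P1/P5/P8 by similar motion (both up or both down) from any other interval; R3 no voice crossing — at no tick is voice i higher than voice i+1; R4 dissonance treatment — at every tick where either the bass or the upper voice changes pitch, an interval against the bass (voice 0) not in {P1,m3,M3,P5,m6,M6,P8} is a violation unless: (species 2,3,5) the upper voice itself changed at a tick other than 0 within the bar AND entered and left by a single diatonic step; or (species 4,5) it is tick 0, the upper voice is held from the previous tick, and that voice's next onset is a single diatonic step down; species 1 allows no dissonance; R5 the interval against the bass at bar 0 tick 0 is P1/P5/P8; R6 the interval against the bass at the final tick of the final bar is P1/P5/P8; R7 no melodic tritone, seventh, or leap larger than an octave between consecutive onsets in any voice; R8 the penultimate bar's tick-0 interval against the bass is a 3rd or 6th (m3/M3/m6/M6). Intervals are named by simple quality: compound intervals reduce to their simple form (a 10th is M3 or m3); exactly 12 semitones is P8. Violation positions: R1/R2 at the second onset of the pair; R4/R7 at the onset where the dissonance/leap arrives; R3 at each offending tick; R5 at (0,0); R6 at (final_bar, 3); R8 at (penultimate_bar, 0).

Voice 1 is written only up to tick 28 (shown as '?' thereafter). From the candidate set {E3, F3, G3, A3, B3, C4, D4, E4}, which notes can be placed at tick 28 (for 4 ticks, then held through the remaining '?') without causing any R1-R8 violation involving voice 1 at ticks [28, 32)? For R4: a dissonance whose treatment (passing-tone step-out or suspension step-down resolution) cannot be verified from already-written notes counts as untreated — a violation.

E3: legal
F3: violates R4
G3: legal
A3: violates R4
B3: violates R2
C4: legal
D4: violates R4
E4: violates R2

{C4, E3, G3}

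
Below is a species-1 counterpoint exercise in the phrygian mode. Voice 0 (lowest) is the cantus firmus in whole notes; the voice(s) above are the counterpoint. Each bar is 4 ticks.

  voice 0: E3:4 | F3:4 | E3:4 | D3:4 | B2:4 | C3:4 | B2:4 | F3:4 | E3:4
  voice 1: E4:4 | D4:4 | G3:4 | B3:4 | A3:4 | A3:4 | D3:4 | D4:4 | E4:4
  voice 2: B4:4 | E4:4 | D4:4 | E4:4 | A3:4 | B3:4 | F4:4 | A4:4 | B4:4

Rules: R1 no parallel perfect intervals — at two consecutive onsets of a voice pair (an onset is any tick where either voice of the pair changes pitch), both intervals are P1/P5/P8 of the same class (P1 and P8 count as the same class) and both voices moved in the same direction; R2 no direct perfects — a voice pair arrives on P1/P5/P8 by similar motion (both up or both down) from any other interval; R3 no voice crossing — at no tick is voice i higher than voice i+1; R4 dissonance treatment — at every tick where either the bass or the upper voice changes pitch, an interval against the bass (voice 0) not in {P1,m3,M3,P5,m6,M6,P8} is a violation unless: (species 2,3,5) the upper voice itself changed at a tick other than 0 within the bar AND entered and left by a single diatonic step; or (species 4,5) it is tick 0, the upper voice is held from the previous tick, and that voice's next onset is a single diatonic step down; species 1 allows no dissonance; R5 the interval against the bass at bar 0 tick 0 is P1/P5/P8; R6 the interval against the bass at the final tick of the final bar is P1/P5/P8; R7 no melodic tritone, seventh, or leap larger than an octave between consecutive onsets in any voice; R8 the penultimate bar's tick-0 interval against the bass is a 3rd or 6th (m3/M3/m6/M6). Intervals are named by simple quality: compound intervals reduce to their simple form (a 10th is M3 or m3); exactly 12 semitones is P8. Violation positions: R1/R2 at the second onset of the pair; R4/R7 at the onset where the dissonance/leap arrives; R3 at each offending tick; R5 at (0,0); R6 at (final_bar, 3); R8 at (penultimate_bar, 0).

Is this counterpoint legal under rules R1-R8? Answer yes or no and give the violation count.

No (13 violations)

bar 0: v0=E3 v1=E4 v2=B4 (P5)
bar 1: v0=F3 v1=D4 v2=E4 (M7)
bar 2: v0=E3 v1=G3 v2=D4 (m7)
bar 3: v0=D3 v1=B3 v2=E4 (M2)
bar 4: v0=B2 v1=A3 v2=A3 (m7)
bar 5: v0=C3 v1=A3 v2=B3 (M7)
bar 6: v0=B2 v1=D3 v2=F4 (TT)
bar 7: v0=F3 v1=D4 v2=A4 (M3)
bar 8: v0=E3 v1=E4 v2=B4 (P5)
  R4 @ bar1.0: F3/E4 M7 untreated
  R2 @ bar2.0: D4/E4 M2 -> G3/D4 P5 similar
  R4 @ bar2.0: E3/D4 m7 untreated
  R4 @ bar3.0: D3/E4 M2 untreated
  R2 @ bar4.0: B3/E4 P4 -> A3/A3 P1 similar
  R4 @ bar4.0: B2/A3 m7 untreated
  R4 @ bar4.0: B2/A3 m7 untreated
  R4 @ bar5.0: C3/B3 M7 untreated
  R4 @ bar6.0: B2/F4 TT untreated
  R7 @ bar6.0: B3->F4 leap 6st
  R2 @ bar7.0: D3/F4 m3 -> D4/A4 P5 similar
  R7 @ bar7.0: B2->F3 leap 6st
  R1 @ bar8.0: D4/A4 P5 -> E4/B4 P5 similar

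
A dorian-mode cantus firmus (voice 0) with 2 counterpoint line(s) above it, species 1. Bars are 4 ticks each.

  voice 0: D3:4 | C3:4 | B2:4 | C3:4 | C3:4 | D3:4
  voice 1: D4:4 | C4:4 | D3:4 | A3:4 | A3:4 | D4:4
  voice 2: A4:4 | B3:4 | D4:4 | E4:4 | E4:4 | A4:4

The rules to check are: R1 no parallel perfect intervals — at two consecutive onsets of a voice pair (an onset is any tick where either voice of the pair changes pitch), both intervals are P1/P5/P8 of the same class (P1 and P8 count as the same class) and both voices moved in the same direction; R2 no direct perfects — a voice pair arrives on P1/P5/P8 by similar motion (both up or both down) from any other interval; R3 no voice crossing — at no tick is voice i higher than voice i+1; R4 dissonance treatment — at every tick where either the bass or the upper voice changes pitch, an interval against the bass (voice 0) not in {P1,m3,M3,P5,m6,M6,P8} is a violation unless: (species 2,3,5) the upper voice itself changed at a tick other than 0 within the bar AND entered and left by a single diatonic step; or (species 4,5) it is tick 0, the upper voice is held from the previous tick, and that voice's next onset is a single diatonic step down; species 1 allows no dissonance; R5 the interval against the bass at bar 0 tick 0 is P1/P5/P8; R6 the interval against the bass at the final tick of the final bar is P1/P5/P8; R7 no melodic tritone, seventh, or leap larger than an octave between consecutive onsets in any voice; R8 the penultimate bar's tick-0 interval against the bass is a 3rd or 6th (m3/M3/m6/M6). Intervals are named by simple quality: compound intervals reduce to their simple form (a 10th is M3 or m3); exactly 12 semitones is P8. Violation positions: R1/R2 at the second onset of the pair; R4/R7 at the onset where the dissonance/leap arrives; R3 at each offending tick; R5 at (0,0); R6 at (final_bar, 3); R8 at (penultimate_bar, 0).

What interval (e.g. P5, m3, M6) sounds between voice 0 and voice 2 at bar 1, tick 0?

voice 0=C3 voice 2=B3 -> M7

M7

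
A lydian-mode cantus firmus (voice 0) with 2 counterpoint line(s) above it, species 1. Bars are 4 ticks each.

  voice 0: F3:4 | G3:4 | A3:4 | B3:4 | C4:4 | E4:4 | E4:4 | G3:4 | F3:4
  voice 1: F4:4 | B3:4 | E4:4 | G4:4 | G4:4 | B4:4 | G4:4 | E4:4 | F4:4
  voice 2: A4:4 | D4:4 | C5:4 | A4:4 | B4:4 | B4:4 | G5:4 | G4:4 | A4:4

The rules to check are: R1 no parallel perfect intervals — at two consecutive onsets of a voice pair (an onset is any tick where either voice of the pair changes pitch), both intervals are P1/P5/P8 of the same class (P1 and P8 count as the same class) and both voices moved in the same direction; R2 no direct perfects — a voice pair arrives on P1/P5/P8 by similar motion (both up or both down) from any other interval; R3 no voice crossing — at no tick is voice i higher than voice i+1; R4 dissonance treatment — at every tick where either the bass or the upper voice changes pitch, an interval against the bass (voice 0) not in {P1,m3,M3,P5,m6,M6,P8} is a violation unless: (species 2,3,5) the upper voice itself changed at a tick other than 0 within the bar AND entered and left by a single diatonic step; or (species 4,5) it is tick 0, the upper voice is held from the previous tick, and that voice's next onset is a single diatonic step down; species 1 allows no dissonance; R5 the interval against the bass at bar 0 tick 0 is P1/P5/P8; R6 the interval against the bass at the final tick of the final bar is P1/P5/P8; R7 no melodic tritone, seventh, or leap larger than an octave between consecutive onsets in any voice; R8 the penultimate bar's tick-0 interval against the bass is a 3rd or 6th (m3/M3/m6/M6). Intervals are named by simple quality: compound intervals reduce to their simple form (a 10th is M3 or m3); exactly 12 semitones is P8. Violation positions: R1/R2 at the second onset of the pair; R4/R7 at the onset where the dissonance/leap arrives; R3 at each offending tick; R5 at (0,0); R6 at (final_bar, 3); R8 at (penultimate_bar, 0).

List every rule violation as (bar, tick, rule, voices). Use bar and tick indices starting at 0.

bar 0: v0=F3 v1=F4 v2=A4 downbeat M3
bar 1: v0=G3 v1=B3 v2=D4 downbeat P5
bar 2: v0=A3 v1=E4 v2=C5 downbeat m3
bar 3: v0=B3 v1=G4 v2=A4 downbeat m7
bar 4: v0=C4 v1=G4 v2=B4 downbeat M7
bar 5: v0=E4 v1=B4 v2=B4 downbeat P5
bar 6: v0=E4 v1=G4 v2=G5 downbeat m3
bar 7: v0=G3 v1=E4 v2=G4 downbeat P8
bar 8: v0=F3 v1=F4 v2=A4 downbeat M3
  -> R5 @ bar 0 tick 0 v(0, 2): opens on M3
  -> R7 @ bar 1 tick 0 v(1,): F4->B3 leap 6st
  -> R2 @ bar 2 tick 0 v(0, 1): G3/B3 M3 -> A3/E4 P5 similar
  -> R7 @ bar 2 tick 0 v(2,): D4->C5 leap 10st
  -> R4 @ bar 3 tick 0 v(0, 2): B3/A4 m7 untreated
  -> R4 @ bar 4 tick 0 v(0, 2): C4/B4 M7 untreated
  -> R1 @ bar 5 tick 0 v(0, 1): C4/G4 P5 -> E4/B4 P5 similar
  -> R2 @ bar 7 tick 0 v(0, 2): E4/G5 m3 -> G3/G4 P8 similar
  -> R8 @ bar 7 tick 0 v(0, 2): penult P8 not 3rd/6th
  -> R6 @ bar 8 tick 3 v(0, 2): closes on M3

(0, 0, R5, (0, 2))
(1, 0, R7, (1,))
(2, 0, R2, (0, 1))
(2, 0, R7, (2,))
(3, 0, R4, (0, 2))
(4, 0, R4, (0, 2))
(5, 0, R1, (0, 1))
(7, 0, R2, (0, 2))
(7, 0, R8, (0, 2))
(8, 3, R6, (0, 2))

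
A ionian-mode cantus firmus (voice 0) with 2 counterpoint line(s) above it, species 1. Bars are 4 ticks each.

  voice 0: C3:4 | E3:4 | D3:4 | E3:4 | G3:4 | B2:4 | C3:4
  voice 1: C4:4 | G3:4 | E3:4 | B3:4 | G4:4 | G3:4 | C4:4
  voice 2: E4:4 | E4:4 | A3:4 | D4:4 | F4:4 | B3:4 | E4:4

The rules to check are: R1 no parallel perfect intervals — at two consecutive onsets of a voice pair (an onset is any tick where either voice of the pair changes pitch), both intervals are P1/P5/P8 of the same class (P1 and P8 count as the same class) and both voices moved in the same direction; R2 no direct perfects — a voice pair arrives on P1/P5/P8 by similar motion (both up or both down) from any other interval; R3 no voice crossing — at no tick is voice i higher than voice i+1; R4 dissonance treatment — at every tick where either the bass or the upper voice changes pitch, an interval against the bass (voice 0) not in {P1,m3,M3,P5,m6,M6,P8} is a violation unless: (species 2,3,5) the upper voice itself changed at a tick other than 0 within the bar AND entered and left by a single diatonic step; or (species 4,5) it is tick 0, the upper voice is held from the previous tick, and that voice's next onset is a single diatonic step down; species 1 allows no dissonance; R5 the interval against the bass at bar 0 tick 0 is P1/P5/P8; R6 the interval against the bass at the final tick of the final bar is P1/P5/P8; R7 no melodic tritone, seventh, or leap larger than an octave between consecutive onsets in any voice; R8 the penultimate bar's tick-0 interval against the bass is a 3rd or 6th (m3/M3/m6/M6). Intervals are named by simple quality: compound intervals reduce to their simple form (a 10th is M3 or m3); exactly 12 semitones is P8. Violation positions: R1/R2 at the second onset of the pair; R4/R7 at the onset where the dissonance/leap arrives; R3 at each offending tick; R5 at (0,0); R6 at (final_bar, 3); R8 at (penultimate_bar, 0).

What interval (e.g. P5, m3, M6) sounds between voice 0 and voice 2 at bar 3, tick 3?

voice 0=E3 voice 2=D4 -> m7

m7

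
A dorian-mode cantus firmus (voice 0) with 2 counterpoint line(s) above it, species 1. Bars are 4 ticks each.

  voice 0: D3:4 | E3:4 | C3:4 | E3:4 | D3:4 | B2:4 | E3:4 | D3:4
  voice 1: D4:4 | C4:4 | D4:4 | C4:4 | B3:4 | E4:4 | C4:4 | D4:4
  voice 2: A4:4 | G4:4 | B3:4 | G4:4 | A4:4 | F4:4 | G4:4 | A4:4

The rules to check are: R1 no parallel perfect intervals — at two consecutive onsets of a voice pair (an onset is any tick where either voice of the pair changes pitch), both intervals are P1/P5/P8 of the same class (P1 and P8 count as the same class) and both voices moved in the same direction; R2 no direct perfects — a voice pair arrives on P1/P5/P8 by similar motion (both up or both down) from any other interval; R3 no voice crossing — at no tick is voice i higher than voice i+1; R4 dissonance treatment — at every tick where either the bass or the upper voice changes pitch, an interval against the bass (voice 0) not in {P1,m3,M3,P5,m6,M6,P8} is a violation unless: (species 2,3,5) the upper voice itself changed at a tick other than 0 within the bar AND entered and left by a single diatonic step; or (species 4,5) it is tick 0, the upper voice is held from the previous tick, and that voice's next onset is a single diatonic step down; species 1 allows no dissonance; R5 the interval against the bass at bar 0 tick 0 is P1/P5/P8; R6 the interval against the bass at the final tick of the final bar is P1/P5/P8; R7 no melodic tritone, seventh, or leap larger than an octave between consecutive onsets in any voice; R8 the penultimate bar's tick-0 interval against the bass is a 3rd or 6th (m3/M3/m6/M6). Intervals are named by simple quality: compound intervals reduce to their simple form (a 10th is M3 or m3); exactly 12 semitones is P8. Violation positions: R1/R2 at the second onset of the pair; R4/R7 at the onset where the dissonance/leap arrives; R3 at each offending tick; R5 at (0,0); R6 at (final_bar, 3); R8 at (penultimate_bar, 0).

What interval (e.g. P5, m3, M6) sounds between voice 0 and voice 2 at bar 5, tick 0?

TT

voice 0=B2 voice 2=F4 -> TT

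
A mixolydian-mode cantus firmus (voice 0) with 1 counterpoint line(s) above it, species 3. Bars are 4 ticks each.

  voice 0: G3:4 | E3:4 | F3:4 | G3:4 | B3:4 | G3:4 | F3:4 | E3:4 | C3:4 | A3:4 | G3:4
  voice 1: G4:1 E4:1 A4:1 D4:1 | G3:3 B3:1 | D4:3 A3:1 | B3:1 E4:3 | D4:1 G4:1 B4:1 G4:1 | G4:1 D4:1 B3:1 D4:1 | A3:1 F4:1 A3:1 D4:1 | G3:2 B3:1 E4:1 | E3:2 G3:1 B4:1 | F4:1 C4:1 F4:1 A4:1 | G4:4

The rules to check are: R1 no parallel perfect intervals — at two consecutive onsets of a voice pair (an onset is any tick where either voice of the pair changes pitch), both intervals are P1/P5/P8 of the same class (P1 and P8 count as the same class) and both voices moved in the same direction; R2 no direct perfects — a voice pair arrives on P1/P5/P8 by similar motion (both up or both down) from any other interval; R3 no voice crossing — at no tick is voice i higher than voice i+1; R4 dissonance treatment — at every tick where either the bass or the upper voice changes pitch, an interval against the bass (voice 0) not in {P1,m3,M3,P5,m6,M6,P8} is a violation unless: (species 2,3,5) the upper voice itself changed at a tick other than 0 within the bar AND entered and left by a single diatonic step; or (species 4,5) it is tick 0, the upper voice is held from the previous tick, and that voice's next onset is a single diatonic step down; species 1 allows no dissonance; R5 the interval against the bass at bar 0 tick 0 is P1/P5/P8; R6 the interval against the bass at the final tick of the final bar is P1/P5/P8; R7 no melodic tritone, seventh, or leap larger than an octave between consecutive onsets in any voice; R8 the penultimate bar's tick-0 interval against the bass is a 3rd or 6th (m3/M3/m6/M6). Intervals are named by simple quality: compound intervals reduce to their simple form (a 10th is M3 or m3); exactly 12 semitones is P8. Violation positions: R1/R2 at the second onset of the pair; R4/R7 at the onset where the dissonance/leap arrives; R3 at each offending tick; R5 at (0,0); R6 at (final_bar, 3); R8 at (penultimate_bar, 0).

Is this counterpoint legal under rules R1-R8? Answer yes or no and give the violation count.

bar 0: v0=G3 v1=G4 (P8)
bar 1: v0=E3 v1=G3 (m3)
bar 2: v0=F3 v1=D4 (M6)
bar 3: v0=G3 v1=B3 (M3)
bar 4: v0=B3 v1=D4 (m3)
bar 5: v0=G3 v1=G4 (P8)
bar 6: v0=F3 v1=A3 (M3)
bar 7: v0=E3 v1=G3 (m3)
bar 8: v0=C3 v1=E3 (M3)
bar 9: v0=A3 v1=F4 (m6)
bar 10: v0=G3 v1=G4 (P8)
  R4 @ bar0.2: G3/A4 M2 untreated
  R4 @ bar8.3: C3/B4 M7 untreated
  R7 @ bar8.3: G3->B4 leap 16st
  R7 @ bar9.0: B4->F4 leap 6st
  R1 @ bar10.0: A3/A4 P8 -> G3/G4 P8 similar

No (5 violations)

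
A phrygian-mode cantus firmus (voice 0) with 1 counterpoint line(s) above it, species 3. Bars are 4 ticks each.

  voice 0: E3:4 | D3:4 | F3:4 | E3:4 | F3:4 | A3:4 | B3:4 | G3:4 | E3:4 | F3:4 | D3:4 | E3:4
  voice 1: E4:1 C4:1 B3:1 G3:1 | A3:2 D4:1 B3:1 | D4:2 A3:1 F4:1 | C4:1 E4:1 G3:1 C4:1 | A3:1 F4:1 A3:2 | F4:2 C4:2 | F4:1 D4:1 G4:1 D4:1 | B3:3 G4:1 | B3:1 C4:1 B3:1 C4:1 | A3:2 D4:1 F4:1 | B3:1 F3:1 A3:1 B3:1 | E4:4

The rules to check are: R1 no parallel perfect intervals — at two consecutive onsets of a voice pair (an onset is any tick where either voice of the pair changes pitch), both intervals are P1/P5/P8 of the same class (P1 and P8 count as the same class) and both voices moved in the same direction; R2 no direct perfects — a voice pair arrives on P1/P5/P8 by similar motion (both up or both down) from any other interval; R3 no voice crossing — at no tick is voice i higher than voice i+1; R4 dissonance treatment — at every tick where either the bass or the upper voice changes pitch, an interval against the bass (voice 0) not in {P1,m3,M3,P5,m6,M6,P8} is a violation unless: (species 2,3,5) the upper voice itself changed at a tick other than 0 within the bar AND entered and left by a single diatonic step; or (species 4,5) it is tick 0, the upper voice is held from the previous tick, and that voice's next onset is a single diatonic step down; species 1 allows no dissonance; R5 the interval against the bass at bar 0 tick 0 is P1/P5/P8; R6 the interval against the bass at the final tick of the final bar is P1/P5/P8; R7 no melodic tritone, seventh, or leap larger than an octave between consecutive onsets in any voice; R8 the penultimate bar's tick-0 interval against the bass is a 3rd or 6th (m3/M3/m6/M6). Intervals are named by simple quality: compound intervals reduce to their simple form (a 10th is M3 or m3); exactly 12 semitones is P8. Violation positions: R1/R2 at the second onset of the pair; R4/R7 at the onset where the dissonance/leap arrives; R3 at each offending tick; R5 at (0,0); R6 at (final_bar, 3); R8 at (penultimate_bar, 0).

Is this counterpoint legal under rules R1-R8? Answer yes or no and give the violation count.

No (5 violations)

bar 0: v0=E3 v1=E4 (P8)
bar 1: v0=D3 v1=A3 (P5)
bar 2: v0=F3 v1=D4 (M6)
bar 3: v0=E3 v1=C4 (m6)
bar 4: v0=F3 v1=A3 (M3)
bar 5: v0=A3 v1=F4 (m6)
bar 6: v0=B3 v1=F4 (TT)
bar 7: v0=G3 v1=B3 (M3)
bar 8: v0=E3 v1=B3 (P5)
bar 9: v0=F3 v1=A3 (M3)
bar 10: v0=D3 v1=B3 (M6)
bar 11: v0=E3 v1=E4 (P8)
  R4 @ bar6.0: B3/F4 TT untreated
  R2 @ bar8.0: G3/G4 P8 -> E3/B3 P5 similar
  R7 @ bar10.0: F4->B3 leap 6st
  R7 @ bar10.1: B3->F3 leap 6st
  R2 @ bar11.0: D3/B3 M6 -> E3/E4 P8 similar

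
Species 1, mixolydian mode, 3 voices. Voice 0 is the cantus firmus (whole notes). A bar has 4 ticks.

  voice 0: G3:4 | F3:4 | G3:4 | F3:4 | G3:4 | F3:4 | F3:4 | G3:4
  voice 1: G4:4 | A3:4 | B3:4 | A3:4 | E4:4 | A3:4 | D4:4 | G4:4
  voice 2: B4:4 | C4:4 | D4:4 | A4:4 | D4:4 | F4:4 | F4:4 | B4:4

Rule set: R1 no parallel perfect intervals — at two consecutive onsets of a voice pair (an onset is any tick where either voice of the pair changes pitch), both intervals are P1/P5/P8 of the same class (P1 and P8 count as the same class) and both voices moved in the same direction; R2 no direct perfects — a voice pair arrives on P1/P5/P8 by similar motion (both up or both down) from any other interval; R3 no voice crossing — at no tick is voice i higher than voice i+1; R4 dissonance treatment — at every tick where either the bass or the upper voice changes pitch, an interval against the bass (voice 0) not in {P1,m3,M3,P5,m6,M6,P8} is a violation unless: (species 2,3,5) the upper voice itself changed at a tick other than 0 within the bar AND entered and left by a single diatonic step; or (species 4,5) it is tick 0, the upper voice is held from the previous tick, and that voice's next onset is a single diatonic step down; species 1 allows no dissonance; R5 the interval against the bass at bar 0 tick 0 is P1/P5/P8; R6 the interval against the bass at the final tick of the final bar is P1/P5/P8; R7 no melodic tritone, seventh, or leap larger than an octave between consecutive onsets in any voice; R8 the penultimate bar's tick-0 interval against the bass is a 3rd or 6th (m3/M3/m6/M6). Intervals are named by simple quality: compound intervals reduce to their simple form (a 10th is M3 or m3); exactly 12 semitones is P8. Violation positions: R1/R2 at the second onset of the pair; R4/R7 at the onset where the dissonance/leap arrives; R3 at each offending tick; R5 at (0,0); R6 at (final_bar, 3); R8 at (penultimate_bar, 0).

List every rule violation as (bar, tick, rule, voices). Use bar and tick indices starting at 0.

bar 0: v0=G3 v1=G4 v2=B4 downbeat M3
bar 1: v0=F3 v1=A3 v2=C4 downbeat P5
bar 2: v0=G3 v1=B3 v2=D4 downbeat P5
bar 3: v0=F3 v1=A3 v2=A4 downbeat M3
bar 4: v0=G3 v1=E4 v2=D4 downbeat P5
bar 5: v0=F3 v1=A3 v2=F4 downbeat P8
bar 6: v0=F3 v1=D4 v2=F4 downbeat P8
bar 7: v0=G3 v1=G4 v2=B4 downbeat M3
  -> R5 @ bar 0 tick 0 v(0, 2): opens on M3
  -> R2 @ bar 1 tick 0 v(0, 2): G3/B4 M3 -> F3/C4 P5 similar
  -> R7 @ bar 1 tick 0 v(1,): G4->A3 leap 10st
  -> R7 @ bar 1 tick 0 v(2,): B4->C4 leap 11st
  -> R1 @ bar 2 tick 0 v(0, 2): F3/C4 P5 -> G3/D4 P5 similar
  -> R3 @ bar 4 tick 0 v(1, 2): E4 above D4
  -> R3 @ bar 4 tick 1 v(1, 2): E4 above D4
  -> R3 @ bar 4 tick 2 v(1, 2): E4 above D4
  -> R3 @ bar 4 tick 3 v(1, 2): E4 above D4
  -> R8 @ bar 6 tick 0 v(0, 2): penult P8 not 3rd/6th
  -> R2 @ bar 7 tick 0 v(0, 1): F3/D4 M6 -> G3/G4 P8 similar
  -> R7 @ bar 7 tick 0 v(2,): F4->B4 leap 6st
  -> R6 @ bar 7 tick 3 v(0, 2): closes on M3

(0, 0, R5, (0, 2))
(1, 0, R2, (0, 2))
(1, 0, R7, (1,))
(1, 0, R7, (2,))
(2, 0, R1, (0, 2))
(4, 0, R3, (1, 2))
(4, 1, R3, (1, 2))
(4, 2, R3, (1, 2))
(4, 3, R3, (1, 2))
(6, 0, R8, (0, 2))
(7, 0, R2, (0, 1))
(7, 0, R7, (2,))
(7, 3, R6, (0, 2))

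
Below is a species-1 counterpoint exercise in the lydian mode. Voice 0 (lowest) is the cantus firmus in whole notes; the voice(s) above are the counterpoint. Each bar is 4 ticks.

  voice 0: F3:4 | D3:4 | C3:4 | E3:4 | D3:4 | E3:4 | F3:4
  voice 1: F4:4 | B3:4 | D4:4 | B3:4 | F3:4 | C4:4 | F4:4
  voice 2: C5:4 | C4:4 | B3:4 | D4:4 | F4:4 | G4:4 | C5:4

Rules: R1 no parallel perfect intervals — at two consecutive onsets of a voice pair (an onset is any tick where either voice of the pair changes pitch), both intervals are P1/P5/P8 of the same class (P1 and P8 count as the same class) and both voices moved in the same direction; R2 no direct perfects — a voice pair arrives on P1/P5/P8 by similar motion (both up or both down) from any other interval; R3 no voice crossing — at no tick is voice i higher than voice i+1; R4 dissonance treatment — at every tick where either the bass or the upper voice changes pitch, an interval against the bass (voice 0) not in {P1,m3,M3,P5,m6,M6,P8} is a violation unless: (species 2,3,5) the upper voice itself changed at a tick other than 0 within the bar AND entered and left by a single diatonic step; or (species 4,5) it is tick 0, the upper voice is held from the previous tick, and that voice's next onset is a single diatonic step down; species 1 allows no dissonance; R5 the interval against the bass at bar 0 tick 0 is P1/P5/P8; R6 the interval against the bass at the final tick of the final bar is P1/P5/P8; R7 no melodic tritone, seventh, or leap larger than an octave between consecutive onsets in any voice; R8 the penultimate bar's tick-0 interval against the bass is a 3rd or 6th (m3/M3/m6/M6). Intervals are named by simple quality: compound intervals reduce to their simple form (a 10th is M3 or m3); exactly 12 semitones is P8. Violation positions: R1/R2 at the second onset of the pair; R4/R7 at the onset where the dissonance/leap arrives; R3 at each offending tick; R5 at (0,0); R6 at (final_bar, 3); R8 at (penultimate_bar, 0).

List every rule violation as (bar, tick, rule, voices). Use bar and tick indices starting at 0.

(1, 0, R4, (0, 2))
(1, 0, R7, (1,))
(2, 0, R3, (1, 2))
(2, 0, R4, (0, 1))
(2, 0, R4, (0, 2))
(2, 1, R3, (1, 2))
(2, 2, R3, (1, 2))
(2, 3, R3, (1, 2))
(3, 0, R4, (0, 2))
(4, 0, R7, (1,))
(5, 0, R2, (1, 2))
(6, 0, R1, (1, 2))
(6, 0, R2, (0, 1))
(6, 0, R2, (0, 2))

bar 0: v0=F3 v1=F4 v2=C5 downbeat P5
bar 1: v0=D3 v1=B3 v2=C4 downbeat m7
bar 2: v0=C3 v1=D4 v2=B3 downbeat M7
bar 3: v0=E3 v1=B3 v2=D4 downbeat m7
bar 4: v0=D3 v1=F3 v2=F4 downbeat m3
bar 5: v0=E3 v1=C4 v2=G4 downbeat m3
bar 6: v0=F3 v1=F4 v2=C5 downbeat P5
  -> R4 @ bar 1 tick 0 v(0, 2): D3/C4 m7 untreated
  -> R7 @ bar 1 tick 0 v(1,): F4->B3 leap 6st
  -> R3 @ bar 2 tick 0 v(1, 2): D4 above B3
  -> R4 @ bar 2 tick 0 v(0, 1): C3/D4 M2 untreated
  -> R4 @ bar 2 tick 0 v(0, 2): C3/B3 M7 untreated
  -> R3 @ bar 2 tick 1 v(1, 2): D4 above B3
  -> R3 @ bar 2 tick 2 v(1, 2): D4 above B3
  -> R3 @ bar 2 tick 3 v(1, 2): D4 above B3
  -> R4 @ bar 3 tick 0 v(0, 2): E3/D4 m7 untreated
  -> R7 @ bar 4 tick 0 v(1,): B3->F3 leap 6st
  -> R2 @ bar 5 tick 0 v(1, 2): F3/F4 P8 -> C4/G4 P5 similar
  -> R1 @ bar 6 tick 0 v(1, 2): C4/G4 P5 -> F4/C5 P5 similar
  -> R2 @ bar 6 tick 0 v(0, 1): E3/C4 m6 -> F3/F4 P8 similar
  -> R2 @ bar 6 tick 0 v(0, 2): E3/G4 m3 -> F3/C5 P5 similar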